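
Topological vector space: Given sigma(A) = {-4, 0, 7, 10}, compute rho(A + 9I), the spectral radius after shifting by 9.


Spectrum of A + 9I = {5, 9, 16, 19}
Spectral radius = max |lambda| over the shifted spectrum
= max(5, 9, 16, 19) = 19

19


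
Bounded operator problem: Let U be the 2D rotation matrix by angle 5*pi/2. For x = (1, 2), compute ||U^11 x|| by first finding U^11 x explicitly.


U is a rotation by theta = 5*pi/2
U^11 = rotation by 11*theta = 55*pi/2 = 3*pi/2 (mod 2*pi)
cos(3*pi/2) = 0.0000, sin(3*pi/2) = -1.0000
U^11 x = (0.0000 * 1 - -1.0000 * 2, -1.0000 * 1 + 0.0000 * 2)
= (2.0000, -1.0000)
||U^11 x|| = sqrt(2.0000^2 + (-1.0000)^2) = sqrt(5.0000) = 2.2361

2.2361


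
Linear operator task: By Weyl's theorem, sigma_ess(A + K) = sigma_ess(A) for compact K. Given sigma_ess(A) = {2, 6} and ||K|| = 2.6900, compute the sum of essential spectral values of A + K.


By Weyl's theorem, the essential spectrum is invariant under compact perturbations.
sigma_ess(A + K) = sigma_ess(A) = {2, 6}
Sum = 2 + 6 = 8

8


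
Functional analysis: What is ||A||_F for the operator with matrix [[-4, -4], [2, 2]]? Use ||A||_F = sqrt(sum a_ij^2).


||A||_F^2 = sum a_ij^2
= (-4)^2 + (-4)^2 + 2^2 + 2^2
= 16 + 16 + 4 + 4 = 40
||A||_F = sqrt(40) = 6.3246

6.3246


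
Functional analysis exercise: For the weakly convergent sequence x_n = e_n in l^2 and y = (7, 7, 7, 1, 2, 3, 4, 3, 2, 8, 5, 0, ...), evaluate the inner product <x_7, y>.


x_7 = e_7 is the standard basis vector with 1 in position 7.
<x_7, y> = y_7 = 4
As n -> infinity, <x_n, y> -> 0, confirming weak convergence of (x_n) to 0.

4


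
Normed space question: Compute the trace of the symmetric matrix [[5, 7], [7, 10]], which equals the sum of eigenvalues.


For a self-adjoint (symmetric) matrix, the eigenvalues are real.
The sum of eigenvalues equals the trace of the matrix.
trace = 5 + 10 = 15

15


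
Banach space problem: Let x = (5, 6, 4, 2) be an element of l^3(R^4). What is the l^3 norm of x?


The l^3 norm = (sum |x_i|^3)^(1/3)
Sum of 3th powers = 125 + 216 + 64 + 8 = 413
||x||_3 = (413)^(1/3) = 7.4470

7.4470


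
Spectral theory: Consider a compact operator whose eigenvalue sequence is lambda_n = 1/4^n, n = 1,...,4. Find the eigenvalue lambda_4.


The eigenvalue formula gives lambda_4 = 1/4^4
= 1/256
= 0.0039

0.0039


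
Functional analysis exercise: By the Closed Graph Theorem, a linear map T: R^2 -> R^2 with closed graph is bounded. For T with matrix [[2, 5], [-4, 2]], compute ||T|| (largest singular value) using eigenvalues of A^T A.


A^T A = [[20, 2], [2, 29]]
trace(A^T A) = 49, det(A^T A) = 576
discriminant = 49^2 - 4*576 = 97
Largest eigenvalue of A^T A = (trace + sqrt(disc))/2 = 29.4244
||T|| = sqrt(29.4244) = 5.4244

5.4244


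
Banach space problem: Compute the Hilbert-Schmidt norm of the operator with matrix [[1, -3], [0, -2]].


The Hilbert-Schmidt norm is sqrt(sum of squares of all entries).
Sum of squares = 1^2 + (-3)^2 + 0^2 + (-2)^2
= 1 + 9 + 0 + 4 = 14
||T||_HS = sqrt(14) = 3.7417

3.7417


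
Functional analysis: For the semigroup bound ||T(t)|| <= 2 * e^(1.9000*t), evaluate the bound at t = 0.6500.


||T(0.6500)|| <= 2 * exp(1.9000 * 0.6500)
= 2 * exp(1.2350)
= 2 * 3.4384
= 6.8768

6.8768


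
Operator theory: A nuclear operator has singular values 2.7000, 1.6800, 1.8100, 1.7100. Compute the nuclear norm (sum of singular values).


The nuclear norm is the sum of all singular values.
||T||_1 = 2.7000 + 1.6800 + 1.8100 + 1.7100
= 7.9000

7.9000


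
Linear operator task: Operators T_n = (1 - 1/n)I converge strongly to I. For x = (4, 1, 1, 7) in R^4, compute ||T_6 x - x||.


T_6 x - x = (1 - 1/6)x - x = -x/6
||x|| = sqrt(67) = 8.1854
||T_6 x - x|| = ||x||/6 = 8.1854/6 = 1.3642

1.3642


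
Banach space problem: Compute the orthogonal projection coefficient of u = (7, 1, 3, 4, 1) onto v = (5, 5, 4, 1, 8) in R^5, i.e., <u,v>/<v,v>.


Computing <u,v> = 7*5 + 1*5 + 3*4 + 4*1 + 1*8 = 64
Computing <v,v> = 5^2 + 5^2 + 4^2 + 1^2 + 8^2 = 131
Projection coefficient = 64/131 = 0.4885

0.4885


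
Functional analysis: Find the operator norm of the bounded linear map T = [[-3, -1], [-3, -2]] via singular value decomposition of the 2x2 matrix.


A^T A = [[18, 9], [9, 5]]
trace(A^T A) = 23, det(A^T A) = 9
discriminant = 23^2 - 4*9 = 493
Largest eigenvalue of A^T A = (trace + sqrt(disc))/2 = 22.6018
||T|| = sqrt(22.6018) = 4.7541

4.7541


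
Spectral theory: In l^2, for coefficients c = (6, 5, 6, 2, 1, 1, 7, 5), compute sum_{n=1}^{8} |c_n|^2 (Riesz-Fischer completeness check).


sum |c_n|^2 = 6^2 + 5^2 + 6^2 + 2^2 + 1^2 + 1^2 + 7^2 + 5^2
= 36 + 25 + 36 + 4 + 1 + 1 + 49 + 25
= 177

177


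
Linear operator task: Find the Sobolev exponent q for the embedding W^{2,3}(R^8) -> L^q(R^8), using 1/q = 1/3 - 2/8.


Using the Sobolev embedding formula: 1/q = 1/p - k/n
1/q = 1/3 - 2/8 = 1/12
q = 1/(1/12) = 12

12.0000


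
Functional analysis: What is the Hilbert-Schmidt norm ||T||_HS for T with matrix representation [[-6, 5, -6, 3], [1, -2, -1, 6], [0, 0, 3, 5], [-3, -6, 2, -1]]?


The Hilbert-Schmidt norm is sqrt(sum of squares of all entries).
Sum of squares = (-6)^2 + 5^2 + (-6)^2 + 3^2 + 1^2 + (-2)^2 + (-1)^2 + 6^2 + 0^2 + 0^2 + 3^2 + 5^2 + (-3)^2 + (-6)^2 + 2^2 + (-1)^2
= 36 + 25 + 36 + 9 + 1 + 4 + 1 + 36 + 0 + 0 + 9 + 25 + 9 + 36 + 4 + 1 = 232
||T||_HS = sqrt(232) = 15.2315

15.2315


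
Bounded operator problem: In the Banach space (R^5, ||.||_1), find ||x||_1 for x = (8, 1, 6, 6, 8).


The l^1 norm equals the sum of absolute values of all components.
||x||_1 = 8 + 1 + 6 + 6 + 8
= 29

29.0000


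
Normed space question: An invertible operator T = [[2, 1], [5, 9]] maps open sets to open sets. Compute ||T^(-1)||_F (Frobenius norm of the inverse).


det(T) = 2*9 - 1*5 = 13
T^(-1) = (1/13) * [[9, -1], [-5, 2]] = [[0.6923, -0.0769], [-0.3846, 0.1538]]
||T^(-1)||_F^2 = 0.6923^2 + (-0.0769)^2 + (-0.3846)^2 + 0.1538^2 = 0.6568
||T^(-1)||_F = sqrt(0.6568) = 0.8104

0.8104


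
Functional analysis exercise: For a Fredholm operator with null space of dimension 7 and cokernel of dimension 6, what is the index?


The Fredholm index is defined as ind(T) = dim(ker T) - dim(coker T)
= 7 - 6
= 1

1


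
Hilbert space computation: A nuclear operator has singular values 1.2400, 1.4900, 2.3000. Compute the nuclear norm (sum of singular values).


The nuclear norm is the sum of all singular values.
||T||_1 = 1.2400 + 1.4900 + 2.3000
= 5.0300

5.0300


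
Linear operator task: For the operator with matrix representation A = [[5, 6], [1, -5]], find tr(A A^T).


trace(A * A^T) = sum of squares of all entries
= 5^2 + 6^2 + 1^2 + (-5)^2
= 25 + 36 + 1 + 25
= 87

87


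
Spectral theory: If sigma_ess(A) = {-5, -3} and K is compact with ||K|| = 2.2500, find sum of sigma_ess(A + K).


By Weyl's theorem, the essential spectrum is invariant under compact perturbations.
sigma_ess(A + K) = sigma_ess(A) = {-5, -3}
Sum = -5 + -3 = -8

-8


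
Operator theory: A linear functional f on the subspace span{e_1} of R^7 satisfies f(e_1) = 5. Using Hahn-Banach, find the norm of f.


The norm of f is given by ||f|| = sup_{||x||=1} |f(x)|.
On span{e_1}, ||e_1|| = 1, so ||f|| = |f(e_1)| / ||e_1||
= |5| / 1 = 5.0000

5.0000


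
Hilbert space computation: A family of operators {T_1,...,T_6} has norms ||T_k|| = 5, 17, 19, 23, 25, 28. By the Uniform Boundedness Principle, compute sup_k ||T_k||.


By the Uniform Boundedness Principle, the supremum of norms is finite.
sup_k ||T_k|| = max(5, 17, 19, 23, 25, 28) = 28

28


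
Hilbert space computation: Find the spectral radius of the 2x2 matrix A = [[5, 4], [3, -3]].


For a 2x2 matrix, eigenvalues satisfy lambda^2 - (trace)*lambda + det = 0
trace = 5 + -3 = 2
det = 5*-3 - 4*3 = -27
discriminant = 2^2 - 4*(-27) = 112
spectral radius = max |eigenvalue| = 6.2915

6.2915


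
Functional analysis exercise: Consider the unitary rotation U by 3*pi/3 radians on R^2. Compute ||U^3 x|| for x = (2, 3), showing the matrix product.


U is a rotation by theta = 3*pi/3
U^3 = rotation by 3*theta = 9*pi/3 = 3*pi/3 (mod 2*pi)
cos(3*pi/3) = -1.0000, sin(3*pi/3) = 0.0000
U^3 x = (-1.0000 * 2 - 0.0000 * 3, 0.0000 * 2 + -1.0000 * 3)
= (-2.0000, -3.0000)
||U^3 x|| = sqrt((-2.0000)^2 + (-3.0000)^2) = sqrt(13.0000) = 3.6056

3.6056


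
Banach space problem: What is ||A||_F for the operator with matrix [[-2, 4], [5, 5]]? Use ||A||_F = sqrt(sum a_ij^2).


||A||_F^2 = sum a_ij^2
= (-2)^2 + 4^2 + 5^2 + 5^2
= 4 + 16 + 25 + 25 = 70
||A||_F = sqrt(70) = 8.3666

8.3666


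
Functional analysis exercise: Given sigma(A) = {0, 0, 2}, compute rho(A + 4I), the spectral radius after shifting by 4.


Spectrum of A + 4I = {4, 4, 6}
Spectral radius = max |lambda| over the shifted spectrum
= max(4, 4, 6) = 6

6


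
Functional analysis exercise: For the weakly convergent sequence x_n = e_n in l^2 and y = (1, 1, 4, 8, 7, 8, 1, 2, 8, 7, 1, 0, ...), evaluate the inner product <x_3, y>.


x_3 = e_3 is the standard basis vector with 1 in position 3.
<x_3, y> = y_3 = 4
As n -> infinity, <x_n, y> -> 0, confirming weak convergence of (x_n) to 0.

4


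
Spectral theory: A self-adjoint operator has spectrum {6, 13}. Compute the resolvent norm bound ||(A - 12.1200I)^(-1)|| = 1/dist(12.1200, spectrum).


dist(12.1200, {6, 13}) = min(|12.1200 - 6|, |12.1200 - 13|)
= min(6.1200, 0.8800) = 0.8800
Resolvent bound = 1/0.8800 = 1.1364

1.1364


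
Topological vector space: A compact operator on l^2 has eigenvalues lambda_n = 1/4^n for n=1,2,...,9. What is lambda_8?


The eigenvalue formula gives lambda_8 = 1/4^8
= 1/65536
= 1.5259e-05

1.5259e-05


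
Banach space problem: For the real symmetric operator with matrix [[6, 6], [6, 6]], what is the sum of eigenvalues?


For a self-adjoint (symmetric) matrix, the eigenvalues are real.
The sum of eigenvalues equals the trace of the matrix.
trace = 6 + 6 = 12

12


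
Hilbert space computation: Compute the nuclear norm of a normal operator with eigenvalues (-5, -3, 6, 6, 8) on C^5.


For a normal operator, singular values equal |eigenvalues|.
Trace norm = sum |lambda_i| = 5 + 3 + 6 + 6 + 8
= 28

28


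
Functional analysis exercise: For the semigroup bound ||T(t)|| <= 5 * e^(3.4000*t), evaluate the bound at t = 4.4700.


||T(4.4700)|| <= 5 * exp(3.4000 * 4.4700)
= 5 * exp(15.1980)
= 5 * 3.9848e+06
= 1.9924e+07

1.9924e+07


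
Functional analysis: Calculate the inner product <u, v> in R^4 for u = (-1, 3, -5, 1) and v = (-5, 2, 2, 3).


Computing the standard inner product <u, v> = sum u_i * v_i
= -1*-5 + 3*2 + -5*2 + 1*3
= 5 + 6 + -10 + 3
= 4

4


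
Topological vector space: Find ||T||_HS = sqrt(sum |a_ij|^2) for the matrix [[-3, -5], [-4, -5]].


The Hilbert-Schmidt norm is sqrt(sum of squares of all entries).
Sum of squares = (-3)^2 + (-5)^2 + (-4)^2 + (-5)^2
= 9 + 25 + 16 + 25 = 75
||T||_HS = sqrt(75) = 8.6603

8.6603


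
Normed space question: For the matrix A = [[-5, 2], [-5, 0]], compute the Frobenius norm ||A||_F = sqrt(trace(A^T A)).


||A||_F^2 = sum a_ij^2
= (-5)^2 + 2^2 + (-5)^2 + 0^2
= 25 + 4 + 25 + 0 = 54
||A||_F = sqrt(54) = 7.3485

7.3485


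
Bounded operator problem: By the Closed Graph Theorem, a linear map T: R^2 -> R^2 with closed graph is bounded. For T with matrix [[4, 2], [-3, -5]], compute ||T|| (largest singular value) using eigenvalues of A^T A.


A^T A = [[25, 23], [23, 29]]
trace(A^T A) = 54, det(A^T A) = 196
discriminant = 54^2 - 4*196 = 2132
Largest eigenvalue of A^T A = (trace + sqrt(disc))/2 = 50.0868
||T|| = sqrt(50.0868) = 7.0772

7.0772


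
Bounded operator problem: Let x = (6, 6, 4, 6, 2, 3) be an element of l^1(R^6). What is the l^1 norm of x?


The l^1 norm equals the sum of absolute values of all components.
||x||_1 = 6 + 6 + 4 + 6 + 2 + 3
= 27

27.0000


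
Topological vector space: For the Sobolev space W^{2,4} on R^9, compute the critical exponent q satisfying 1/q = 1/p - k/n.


Using the Sobolev embedding formula: 1/q = 1/p - k/n
1/q = 1/4 - 2/9 = 1/36
q = 1/(1/36) = 36

36.0000


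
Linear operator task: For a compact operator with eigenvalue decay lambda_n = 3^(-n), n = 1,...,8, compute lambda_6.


The eigenvalue formula gives lambda_6 = 1/3^6
= 1/729
= 0.0014

0.0014


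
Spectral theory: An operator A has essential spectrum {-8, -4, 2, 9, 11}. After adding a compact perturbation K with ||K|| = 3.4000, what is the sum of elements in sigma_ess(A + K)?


By Weyl's theorem, the essential spectrum is invariant under compact perturbations.
sigma_ess(A + K) = sigma_ess(A) = {-8, -4, 2, 9, 11}
Sum = -8 + -4 + 2 + 9 + 11 = 10

10


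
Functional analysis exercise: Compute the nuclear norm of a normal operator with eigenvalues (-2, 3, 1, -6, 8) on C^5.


For a normal operator, singular values equal |eigenvalues|.
Trace norm = sum |lambda_i| = 2 + 3 + 1 + 6 + 8
= 20

20


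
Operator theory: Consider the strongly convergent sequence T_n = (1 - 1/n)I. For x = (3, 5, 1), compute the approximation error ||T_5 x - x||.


T_5 x - x = (1 - 1/5)x - x = -x/5
||x|| = sqrt(35) = 5.9161
||T_5 x - x|| = ||x||/5 = 5.9161/5 = 1.1832

1.1832


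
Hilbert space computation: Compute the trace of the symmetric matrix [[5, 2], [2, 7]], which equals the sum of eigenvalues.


For a self-adjoint (symmetric) matrix, the eigenvalues are real.
The sum of eigenvalues equals the trace of the matrix.
trace = 5 + 7 = 12

12


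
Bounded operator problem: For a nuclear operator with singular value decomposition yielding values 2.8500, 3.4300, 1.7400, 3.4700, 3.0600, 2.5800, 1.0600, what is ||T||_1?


The nuclear norm is the sum of all singular values.
||T||_1 = 2.8500 + 3.4300 + 1.7400 + 3.4700 + 3.0600 + 2.5800 + 1.0600
= 18.1900

18.1900


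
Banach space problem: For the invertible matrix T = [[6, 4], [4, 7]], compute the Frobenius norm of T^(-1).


det(T) = 6*7 - 4*4 = 26
T^(-1) = (1/26) * [[7, -4], [-4, 6]] = [[0.2692, -0.1538], [-0.1538, 0.2308]]
||T^(-1)||_F^2 = 0.2692^2 + (-0.1538)^2 + (-0.1538)^2 + 0.2308^2 = 0.1731
||T^(-1)||_F = sqrt(0.1731) = 0.4160

0.4160


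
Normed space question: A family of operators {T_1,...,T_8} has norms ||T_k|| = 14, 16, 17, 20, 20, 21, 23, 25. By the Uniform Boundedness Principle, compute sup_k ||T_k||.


By the Uniform Boundedness Principle, the supremum of norms is finite.
sup_k ||T_k|| = max(14, 16, 17, 20, 20, 21, 23, 25) = 25

25


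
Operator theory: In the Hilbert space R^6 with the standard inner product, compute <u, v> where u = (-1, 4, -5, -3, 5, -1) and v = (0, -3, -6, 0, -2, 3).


Computing the standard inner product <u, v> = sum u_i * v_i
= -1*0 + 4*-3 + -5*-6 + -3*0 + 5*-2 + -1*3
= 0 + -12 + 30 + 0 + -10 + -3
= 5

5


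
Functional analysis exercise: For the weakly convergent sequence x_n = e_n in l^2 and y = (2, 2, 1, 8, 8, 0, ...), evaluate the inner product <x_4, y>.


x_4 = e_4 is the standard basis vector with 1 in position 4.
<x_4, y> = y_4 = 8
As n -> infinity, <x_n, y> -> 0, confirming weak convergence of (x_n) to 0.

8


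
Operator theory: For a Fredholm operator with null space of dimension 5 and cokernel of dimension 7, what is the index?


The Fredholm index is defined as ind(T) = dim(ker T) - dim(coker T)
= 5 - 7
= -2

-2


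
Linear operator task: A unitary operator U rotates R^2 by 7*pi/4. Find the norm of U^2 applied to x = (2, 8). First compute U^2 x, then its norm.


U is a rotation by theta = 7*pi/4
U^2 = rotation by 2*theta = 14*pi/4 = 6*pi/4 (mod 2*pi)
cos(6*pi/4) = 0.0000, sin(6*pi/4) = -1.0000
U^2 x = (0.0000 * 2 - -1.0000 * 8, -1.0000 * 2 + 0.0000 * 8)
= (8.0000, -2.0000)
||U^2 x|| = sqrt(8.0000^2 + (-2.0000)^2) = sqrt(68.0000) = 8.2462

8.2462


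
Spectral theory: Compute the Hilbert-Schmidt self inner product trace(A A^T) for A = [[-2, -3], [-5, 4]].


trace(A * A^T) = sum of squares of all entries
= (-2)^2 + (-3)^2 + (-5)^2 + 4^2
= 4 + 9 + 25 + 16
= 54

54


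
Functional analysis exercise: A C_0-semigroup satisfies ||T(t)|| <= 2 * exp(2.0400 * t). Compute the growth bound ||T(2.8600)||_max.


||T(2.8600)|| <= 2 * exp(2.0400 * 2.8600)
= 2 * exp(5.8344)
= 2 * 341.8596
= 683.7191

683.7191


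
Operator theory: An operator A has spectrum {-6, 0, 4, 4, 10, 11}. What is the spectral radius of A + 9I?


Spectrum of A + 9I = {3, 9, 13, 13, 19, 20}
Spectral radius = max |lambda| over the shifted spectrum
= max(3, 9, 13, 13, 19, 20) = 20

20


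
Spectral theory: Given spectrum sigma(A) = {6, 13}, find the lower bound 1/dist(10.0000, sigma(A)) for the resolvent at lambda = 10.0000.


dist(10.0000, {6, 13}) = min(|10.0000 - 6|, |10.0000 - 13|)
= min(4.0000, 3.0000) = 3.0000
Resolvent bound = 1/3.0000 = 0.3333

0.3333


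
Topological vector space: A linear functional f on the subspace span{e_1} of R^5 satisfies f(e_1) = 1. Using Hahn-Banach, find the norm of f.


The norm of f is given by ||f|| = sup_{||x||=1} |f(x)|.
On span{e_1}, ||e_1|| = 1, so ||f|| = |f(e_1)| / ||e_1||
= |1| / 1 = 1.0000

1.0000


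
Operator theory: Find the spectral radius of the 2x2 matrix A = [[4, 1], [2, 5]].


For a 2x2 matrix, eigenvalues satisfy lambda^2 - (trace)*lambda + det = 0
trace = 4 + 5 = 9
det = 4*5 - 1*2 = 18
discriminant = 9^2 - 4*(18) = 9
spectral radius = max |eigenvalue| = 6.0000

6.0000


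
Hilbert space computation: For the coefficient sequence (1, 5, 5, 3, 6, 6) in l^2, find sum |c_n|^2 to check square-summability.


sum |c_n|^2 = 1^2 + 5^2 + 5^2 + 3^2 + 6^2 + 6^2
= 1 + 25 + 25 + 9 + 36 + 36
= 132

132


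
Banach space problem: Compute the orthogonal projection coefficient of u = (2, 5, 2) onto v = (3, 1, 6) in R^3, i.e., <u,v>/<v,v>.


Computing <u,v> = 2*3 + 5*1 + 2*6 = 23
Computing <v,v> = 3^2 + 1^2 + 6^2 = 46
Projection coefficient = 23/46 = 0.5000

0.5000


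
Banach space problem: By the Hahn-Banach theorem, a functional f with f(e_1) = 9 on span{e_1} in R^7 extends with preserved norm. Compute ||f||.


The norm of f is given by ||f|| = sup_{||x||=1} |f(x)|.
On span{e_1}, ||e_1|| = 1, so ||f|| = |f(e_1)| / ||e_1||
= |9| / 1 = 9.0000

9.0000


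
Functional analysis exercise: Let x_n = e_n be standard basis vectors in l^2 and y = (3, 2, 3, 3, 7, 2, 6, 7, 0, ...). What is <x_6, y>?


x_6 = e_6 is the standard basis vector with 1 in position 6.
<x_6, y> = y_6 = 2
As n -> infinity, <x_n, y> -> 0, confirming weak convergence of (x_n) to 0.

2


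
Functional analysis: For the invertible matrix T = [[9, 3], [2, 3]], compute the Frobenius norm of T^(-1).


det(T) = 9*3 - 3*2 = 21
T^(-1) = (1/21) * [[3, -3], [-2, 9]] = [[0.1429, -0.1429], [-0.0952, 0.4286]]
||T^(-1)||_F^2 = 0.1429^2 + (-0.1429)^2 + (-0.0952)^2 + 0.4286^2 = 0.2336
||T^(-1)||_F = sqrt(0.2336) = 0.4833

0.4833


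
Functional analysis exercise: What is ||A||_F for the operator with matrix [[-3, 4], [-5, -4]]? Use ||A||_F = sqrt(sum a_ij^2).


||A||_F^2 = sum a_ij^2
= (-3)^2 + 4^2 + (-5)^2 + (-4)^2
= 9 + 16 + 25 + 16 = 66
||A||_F = sqrt(66) = 8.1240

8.1240


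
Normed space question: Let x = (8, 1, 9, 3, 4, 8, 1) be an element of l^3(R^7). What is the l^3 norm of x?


The l^3 norm = (sum |x_i|^3)^(1/3)
Sum of 3th powers = 512 + 1 + 729 + 27 + 64 + 512 + 1 = 1846
||x||_3 = (1846)^(1/3) = 12.2672

12.2672


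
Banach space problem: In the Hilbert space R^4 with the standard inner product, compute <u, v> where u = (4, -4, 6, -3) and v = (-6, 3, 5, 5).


Computing the standard inner product <u, v> = sum u_i * v_i
= 4*-6 + -4*3 + 6*5 + -3*5
= -24 + -12 + 30 + -15
= -21

-21


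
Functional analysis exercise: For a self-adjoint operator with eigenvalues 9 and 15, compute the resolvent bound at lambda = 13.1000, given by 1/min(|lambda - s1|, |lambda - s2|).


dist(13.1000, {9, 15}) = min(|13.1000 - 9|, |13.1000 - 15|)
= min(4.1000, 1.9000) = 1.9000
Resolvent bound = 1/1.9000 = 0.5263

0.5263


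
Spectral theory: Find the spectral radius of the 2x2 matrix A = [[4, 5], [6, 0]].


For a 2x2 matrix, eigenvalues satisfy lambda^2 - (trace)*lambda + det = 0
trace = 4 + 0 = 4
det = 4*0 - 5*6 = -30
discriminant = 4^2 - 4*(-30) = 136
spectral radius = max |eigenvalue| = 7.8310

7.8310


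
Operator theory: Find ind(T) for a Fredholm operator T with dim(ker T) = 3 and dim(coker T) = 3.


The Fredholm index is defined as ind(T) = dim(ker T) - dim(coker T)
= 3 - 3
= 0

0


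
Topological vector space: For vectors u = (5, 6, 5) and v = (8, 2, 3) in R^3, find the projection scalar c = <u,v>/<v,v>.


Computing <u,v> = 5*8 + 6*2 + 5*3 = 67
Computing <v,v> = 8^2 + 2^2 + 3^2 = 77
Projection coefficient = 67/77 = 0.8701

0.8701


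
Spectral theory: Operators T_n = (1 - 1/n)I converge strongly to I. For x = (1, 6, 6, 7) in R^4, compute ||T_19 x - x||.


T_19 x - x = (1 - 1/19)x - x = -x/19
||x|| = sqrt(122) = 11.0454
||T_19 x - x|| = ||x||/19 = 11.0454/19 = 0.5813

0.5813


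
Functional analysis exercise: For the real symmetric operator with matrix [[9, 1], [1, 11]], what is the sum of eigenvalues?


For a self-adjoint (symmetric) matrix, the eigenvalues are real.
The sum of eigenvalues equals the trace of the matrix.
trace = 9 + 11 = 20

20


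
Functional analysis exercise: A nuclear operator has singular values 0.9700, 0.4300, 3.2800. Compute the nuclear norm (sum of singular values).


The nuclear norm is the sum of all singular values.
||T||_1 = 0.9700 + 0.4300 + 3.2800
= 4.6800

4.6800


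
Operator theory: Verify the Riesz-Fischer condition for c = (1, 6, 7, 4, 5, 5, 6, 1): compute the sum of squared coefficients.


sum |c_n|^2 = 1^2 + 6^2 + 7^2 + 4^2 + 5^2 + 5^2 + 6^2 + 1^2
= 1 + 36 + 49 + 16 + 25 + 25 + 36 + 1
= 189

189


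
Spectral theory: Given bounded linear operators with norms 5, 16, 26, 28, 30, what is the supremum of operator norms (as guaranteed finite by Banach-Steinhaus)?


By the Uniform Boundedness Principle, the supremum of norms is finite.
sup_k ||T_k|| = max(5, 16, 26, 28, 30) = 30

30


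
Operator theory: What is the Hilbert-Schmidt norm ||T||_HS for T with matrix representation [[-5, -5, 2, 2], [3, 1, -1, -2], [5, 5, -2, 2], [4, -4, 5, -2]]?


The Hilbert-Schmidt norm is sqrt(sum of squares of all entries).
Sum of squares = (-5)^2 + (-5)^2 + 2^2 + 2^2 + 3^2 + 1^2 + (-1)^2 + (-2)^2 + 5^2 + 5^2 + (-2)^2 + 2^2 + 4^2 + (-4)^2 + 5^2 + (-2)^2
= 25 + 25 + 4 + 4 + 9 + 1 + 1 + 4 + 25 + 25 + 4 + 4 + 16 + 16 + 25 + 4 = 192
||T||_HS = sqrt(192) = 13.8564

13.8564


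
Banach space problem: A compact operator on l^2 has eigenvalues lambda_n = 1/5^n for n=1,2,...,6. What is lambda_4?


The eigenvalue formula gives lambda_4 = 1/5^4
= 1/625
= 0.0016

0.0016


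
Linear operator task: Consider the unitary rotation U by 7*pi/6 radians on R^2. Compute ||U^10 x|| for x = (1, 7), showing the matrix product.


U is a rotation by theta = 7*pi/6
U^10 = rotation by 10*theta = 70*pi/6 = 10*pi/6 (mod 2*pi)
cos(10*pi/6) = 0.5000, sin(10*pi/6) = -0.8660
U^10 x = (0.5000 * 1 - -0.8660 * 7, -0.8660 * 1 + 0.5000 * 7)
= (6.5622, 2.6340)
||U^10 x|| = sqrt(6.5622^2 + 2.6340^2) = sqrt(50.0000) = 7.0711

7.0711


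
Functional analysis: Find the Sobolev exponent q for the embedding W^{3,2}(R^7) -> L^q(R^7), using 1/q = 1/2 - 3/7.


Using the Sobolev embedding formula: 1/q = 1/p - k/n
1/q = 1/2 - 3/7 = 1/14
q = 1/(1/14) = 14

14.0000


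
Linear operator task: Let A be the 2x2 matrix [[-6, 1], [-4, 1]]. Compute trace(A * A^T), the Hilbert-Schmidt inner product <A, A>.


trace(A * A^T) = sum of squares of all entries
= (-6)^2 + 1^2 + (-4)^2 + 1^2
= 36 + 1 + 16 + 1
= 54

54


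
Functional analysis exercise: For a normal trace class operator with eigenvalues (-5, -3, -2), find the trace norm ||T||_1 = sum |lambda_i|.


For a normal operator, singular values equal |eigenvalues|.
Trace norm = sum |lambda_i| = 5 + 3 + 2
= 10

10


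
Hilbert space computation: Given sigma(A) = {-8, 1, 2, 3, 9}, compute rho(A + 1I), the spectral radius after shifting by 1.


Spectrum of A + 1I = {-7, 2, 3, 4, 10}
Spectral radius = max |lambda| over the shifted spectrum
= max(7, 2, 3, 4, 10) = 10

10


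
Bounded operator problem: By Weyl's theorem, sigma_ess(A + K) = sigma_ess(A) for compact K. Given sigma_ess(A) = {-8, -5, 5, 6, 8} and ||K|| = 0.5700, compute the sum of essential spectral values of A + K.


By Weyl's theorem, the essential spectrum is invariant under compact perturbations.
sigma_ess(A + K) = sigma_ess(A) = {-8, -5, 5, 6, 8}
Sum = -8 + -5 + 5 + 6 + 8 = 6

6


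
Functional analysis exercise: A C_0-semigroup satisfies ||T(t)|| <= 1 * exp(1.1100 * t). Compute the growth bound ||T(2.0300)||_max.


||T(2.0300)|| <= 1 * exp(1.1100 * 2.0300)
= 1 * exp(2.2533)
= 1 * 9.5191
= 9.5191

9.5191


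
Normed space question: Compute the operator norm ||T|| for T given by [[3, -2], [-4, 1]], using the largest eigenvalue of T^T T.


A^T A = [[25, -10], [-10, 5]]
trace(A^T A) = 30, det(A^T A) = 25
discriminant = 30^2 - 4*25 = 800
Largest eigenvalue of A^T A = (trace + sqrt(disc))/2 = 29.1421
||T|| = sqrt(29.1421) = 5.3983

5.3983


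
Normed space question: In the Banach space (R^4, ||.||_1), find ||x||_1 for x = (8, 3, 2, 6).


The l^1 norm equals the sum of absolute values of all components.
||x||_1 = 8 + 3 + 2 + 6
= 19

19.0000


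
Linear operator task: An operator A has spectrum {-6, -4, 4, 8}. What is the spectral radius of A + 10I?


Spectrum of A + 10I = {4, 6, 14, 18}
Spectral radius = max |lambda| over the shifted spectrum
= max(4, 6, 14, 18) = 18

18


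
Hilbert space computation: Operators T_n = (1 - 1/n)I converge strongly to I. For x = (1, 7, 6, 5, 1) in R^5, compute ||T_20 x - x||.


T_20 x - x = (1 - 1/20)x - x = -x/20
||x|| = sqrt(112) = 10.5830
||T_20 x - x|| = ||x||/20 = 10.5830/20 = 0.5292

0.5292


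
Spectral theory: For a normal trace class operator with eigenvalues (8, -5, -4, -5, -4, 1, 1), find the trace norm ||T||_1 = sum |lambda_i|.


For a normal operator, singular values equal |eigenvalues|.
Trace norm = sum |lambda_i| = 8 + 5 + 4 + 5 + 4 + 1 + 1
= 28

28


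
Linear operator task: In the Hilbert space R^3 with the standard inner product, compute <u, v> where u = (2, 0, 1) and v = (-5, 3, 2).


Computing the standard inner product <u, v> = sum u_i * v_i
= 2*-5 + 0*3 + 1*2
= -10 + 0 + 2
= -8

-8


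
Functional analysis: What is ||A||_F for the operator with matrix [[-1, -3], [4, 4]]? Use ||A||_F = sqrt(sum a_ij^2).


||A||_F^2 = sum a_ij^2
= (-1)^2 + (-3)^2 + 4^2 + 4^2
= 1 + 9 + 16 + 16 = 42
||A||_F = sqrt(42) = 6.4807

6.4807


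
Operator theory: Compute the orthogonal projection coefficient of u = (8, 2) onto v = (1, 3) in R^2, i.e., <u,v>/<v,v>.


Computing <u,v> = 8*1 + 2*3 = 14
Computing <v,v> = 1^2 + 3^2 = 10
Projection coefficient = 14/10 = 1.4000

1.4000


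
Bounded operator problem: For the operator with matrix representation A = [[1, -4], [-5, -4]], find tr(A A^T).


trace(A * A^T) = sum of squares of all entries
= 1^2 + (-4)^2 + (-5)^2 + (-4)^2
= 1 + 16 + 25 + 16
= 58

58


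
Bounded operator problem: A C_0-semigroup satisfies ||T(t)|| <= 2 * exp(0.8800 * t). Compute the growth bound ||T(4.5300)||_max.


||T(4.5300)|| <= 2 * exp(0.8800 * 4.5300)
= 2 * exp(3.9864)
= 2 * 53.8606
= 107.7213

107.7213


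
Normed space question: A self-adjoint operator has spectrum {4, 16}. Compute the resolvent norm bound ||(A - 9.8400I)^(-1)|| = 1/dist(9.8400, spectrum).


dist(9.8400, {4, 16}) = min(|9.8400 - 4|, |9.8400 - 16|)
= min(5.8400, 6.1600) = 5.8400
Resolvent bound = 1/5.8400 = 0.1712

0.1712


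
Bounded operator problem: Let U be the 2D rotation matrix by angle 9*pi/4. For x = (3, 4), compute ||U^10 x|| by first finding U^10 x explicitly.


U is a rotation by theta = 9*pi/4
U^10 = rotation by 10*theta = 90*pi/4 = 2*pi/4 (mod 2*pi)
cos(2*pi/4) = 0.0000, sin(2*pi/4) = 1.0000
U^10 x = (0.0000 * 3 - 1.0000 * 4, 1.0000 * 3 + 0.0000 * 4)
= (-4.0000, 3.0000)
||U^10 x|| = sqrt((-4.0000)^2 + 3.0000^2) = sqrt(25.0000) = 5.0000

5.0000


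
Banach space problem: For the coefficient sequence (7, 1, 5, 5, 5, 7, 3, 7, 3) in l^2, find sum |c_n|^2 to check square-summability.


sum |c_n|^2 = 7^2 + 1^2 + 5^2 + 5^2 + 5^2 + 7^2 + 3^2 + 7^2 + 3^2
= 49 + 1 + 25 + 25 + 25 + 49 + 9 + 49 + 9
= 241

241


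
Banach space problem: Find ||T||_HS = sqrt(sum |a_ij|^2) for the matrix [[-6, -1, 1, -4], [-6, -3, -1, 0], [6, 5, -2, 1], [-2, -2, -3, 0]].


The Hilbert-Schmidt norm is sqrt(sum of squares of all entries).
Sum of squares = (-6)^2 + (-1)^2 + 1^2 + (-4)^2 + (-6)^2 + (-3)^2 + (-1)^2 + 0^2 + 6^2 + 5^2 + (-2)^2 + 1^2 + (-2)^2 + (-2)^2 + (-3)^2 + 0^2
= 36 + 1 + 1 + 16 + 36 + 9 + 1 + 0 + 36 + 25 + 4 + 1 + 4 + 4 + 9 + 0 = 183
||T||_HS = sqrt(183) = 13.5277

13.5277


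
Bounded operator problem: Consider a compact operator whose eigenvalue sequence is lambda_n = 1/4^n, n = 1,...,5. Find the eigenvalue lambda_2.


The eigenvalue formula gives lambda_2 = 1/4^2
= 1/16
= 0.0625

0.0625


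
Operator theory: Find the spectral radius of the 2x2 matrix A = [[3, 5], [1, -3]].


For a 2x2 matrix, eigenvalues satisfy lambda^2 - (trace)*lambda + det = 0
trace = 3 + -3 = 0
det = 3*-3 - 5*1 = -14
discriminant = 0^2 - 4*(-14) = 56
spectral radius = max |eigenvalue| = 3.7417

3.7417


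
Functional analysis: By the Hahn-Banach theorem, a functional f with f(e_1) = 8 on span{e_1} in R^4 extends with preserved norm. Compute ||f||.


The norm of f is given by ||f|| = sup_{||x||=1} |f(x)|.
On span{e_1}, ||e_1|| = 1, so ||f|| = |f(e_1)| / ||e_1||
= |8| / 1 = 8.0000

8.0000


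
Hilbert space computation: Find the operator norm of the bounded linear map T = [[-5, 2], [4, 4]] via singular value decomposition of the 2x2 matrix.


A^T A = [[41, 6], [6, 20]]
trace(A^T A) = 61, det(A^T A) = 784
discriminant = 61^2 - 4*784 = 585
Largest eigenvalue of A^T A = (trace + sqrt(disc))/2 = 42.5934
||T|| = sqrt(42.5934) = 6.5264

6.5264


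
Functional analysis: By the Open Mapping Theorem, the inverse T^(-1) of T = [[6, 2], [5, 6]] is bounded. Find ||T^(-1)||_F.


det(T) = 6*6 - 2*5 = 26
T^(-1) = (1/26) * [[6, -2], [-5, 6]] = [[0.2308, -0.0769], [-0.1923, 0.2308]]
||T^(-1)||_F^2 = 0.2308^2 + (-0.0769)^2 + (-0.1923)^2 + 0.2308^2 = 0.1494
||T^(-1)||_F = sqrt(0.1494) = 0.3865

0.3865


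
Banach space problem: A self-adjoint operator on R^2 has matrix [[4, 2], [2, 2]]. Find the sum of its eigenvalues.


For a self-adjoint (symmetric) matrix, the eigenvalues are real.
The sum of eigenvalues equals the trace of the matrix.
trace = 4 + 2 = 6

6


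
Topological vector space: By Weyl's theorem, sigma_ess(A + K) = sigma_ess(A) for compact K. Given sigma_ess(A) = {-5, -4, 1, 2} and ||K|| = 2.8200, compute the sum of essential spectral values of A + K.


By Weyl's theorem, the essential spectrum is invariant under compact perturbations.
sigma_ess(A + K) = sigma_ess(A) = {-5, -4, 1, 2}
Sum = -5 + -4 + 1 + 2 = -6

-6


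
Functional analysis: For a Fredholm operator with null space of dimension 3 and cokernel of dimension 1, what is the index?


The Fredholm index is defined as ind(T) = dim(ker T) - dim(coker T)
= 3 - 1
= 2

2


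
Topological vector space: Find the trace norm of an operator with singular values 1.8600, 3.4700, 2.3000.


The nuclear norm is the sum of all singular values.
||T||_1 = 1.8600 + 3.4700 + 2.3000
= 7.6300

7.6300


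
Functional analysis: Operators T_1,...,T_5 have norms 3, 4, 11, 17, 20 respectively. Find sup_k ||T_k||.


By the Uniform Boundedness Principle, the supremum of norms is finite.
sup_k ||T_k|| = max(3, 4, 11, 17, 20) = 20

20


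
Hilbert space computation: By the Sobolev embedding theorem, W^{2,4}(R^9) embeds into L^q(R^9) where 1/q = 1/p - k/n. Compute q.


Using the Sobolev embedding formula: 1/q = 1/p - k/n
1/q = 1/4 - 2/9 = 1/36
q = 1/(1/36) = 36

36.0000


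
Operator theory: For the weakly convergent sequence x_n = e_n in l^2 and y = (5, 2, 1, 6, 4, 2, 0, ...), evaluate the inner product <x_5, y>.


x_5 = e_5 is the standard basis vector with 1 in position 5.
<x_5, y> = y_5 = 4
As n -> infinity, <x_n, y> -> 0, confirming weak convergence of (x_n) to 0.

4


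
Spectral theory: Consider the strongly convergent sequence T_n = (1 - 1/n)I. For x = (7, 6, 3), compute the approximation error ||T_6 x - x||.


T_6 x - x = (1 - 1/6)x - x = -x/6
||x|| = sqrt(94) = 9.6954
||T_6 x - x|| = ||x||/6 = 9.6954/6 = 1.6159

1.6159


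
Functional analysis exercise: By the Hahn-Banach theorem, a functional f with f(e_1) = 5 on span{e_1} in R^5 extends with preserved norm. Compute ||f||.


The norm of f is given by ||f|| = sup_{||x||=1} |f(x)|.
On span{e_1}, ||e_1|| = 1, so ||f|| = |f(e_1)| / ||e_1||
= |5| / 1 = 5.0000

5.0000


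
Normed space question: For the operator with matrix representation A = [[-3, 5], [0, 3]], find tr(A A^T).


trace(A * A^T) = sum of squares of all entries
= (-3)^2 + 5^2 + 0^2 + 3^2
= 9 + 25 + 0 + 9
= 43

43


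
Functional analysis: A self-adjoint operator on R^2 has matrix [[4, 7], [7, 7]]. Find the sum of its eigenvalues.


For a self-adjoint (symmetric) matrix, the eigenvalues are real.
The sum of eigenvalues equals the trace of the matrix.
trace = 4 + 7 = 11

11


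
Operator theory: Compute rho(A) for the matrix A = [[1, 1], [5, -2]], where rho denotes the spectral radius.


For a 2x2 matrix, eigenvalues satisfy lambda^2 - (trace)*lambda + det = 0
trace = 1 + -2 = -1
det = 1*-2 - 1*5 = -7
discriminant = (-1)^2 - 4*(-7) = 29
spectral radius = max |eigenvalue| = 3.1926

3.1926


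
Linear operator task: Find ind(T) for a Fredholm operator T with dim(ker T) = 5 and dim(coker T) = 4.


The Fredholm index is defined as ind(T) = dim(ker T) - dim(coker T)
= 5 - 4
= 1

1


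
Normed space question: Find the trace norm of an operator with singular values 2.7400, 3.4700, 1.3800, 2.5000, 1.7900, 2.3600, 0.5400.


The nuclear norm is the sum of all singular values.
||T||_1 = 2.7400 + 3.4700 + 1.3800 + 2.5000 + 1.7900 + 2.3600 + 0.5400
= 14.7800

14.7800


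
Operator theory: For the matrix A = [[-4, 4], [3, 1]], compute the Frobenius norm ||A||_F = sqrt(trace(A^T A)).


||A||_F^2 = sum a_ij^2
= (-4)^2 + 4^2 + 3^2 + 1^2
= 16 + 16 + 9 + 1 = 42
||A||_F = sqrt(42) = 6.4807

6.4807


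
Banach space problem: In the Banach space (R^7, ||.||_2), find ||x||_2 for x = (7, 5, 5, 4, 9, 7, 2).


The l^2 norm = (sum |x_i|^2)^(1/2)
Sum of 2th powers = 49 + 25 + 25 + 16 + 81 + 49 + 4 = 249
||x||_2 = (249)^(1/2) = 15.7797

15.7797


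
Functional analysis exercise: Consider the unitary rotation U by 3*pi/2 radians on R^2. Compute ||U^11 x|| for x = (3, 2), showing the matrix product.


U is a rotation by theta = 3*pi/2
U^11 = rotation by 11*theta = 33*pi/2 = 1*pi/2 (mod 2*pi)
cos(1*pi/2) = 0.0000, sin(1*pi/2) = 1.0000
U^11 x = (0.0000 * 3 - 1.0000 * 2, 1.0000 * 3 + 0.0000 * 2)
= (-2.0000, 3.0000)
||U^11 x|| = sqrt((-2.0000)^2 + 3.0000^2) = sqrt(13.0000) = 3.6056

3.6056


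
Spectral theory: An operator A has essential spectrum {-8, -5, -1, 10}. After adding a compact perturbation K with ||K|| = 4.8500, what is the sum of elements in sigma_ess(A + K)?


By Weyl's theorem, the essential spectrum is invariant under compact perturbations.
sigma_ess(A + K) = sigma_ess(A) = {-8, -5, -1, 10}
Sum = -8 + -5 + -1 + 10 = -4

-4


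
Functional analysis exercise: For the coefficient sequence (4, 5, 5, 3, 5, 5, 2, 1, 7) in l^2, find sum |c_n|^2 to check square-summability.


sum |c_n|^2 = 4^2 + 5^2 + 5^2 + 3^2 + 5^2 + 5^2 + 2^2 + 1^2 + 7^2
= 16 + 25 + 25 + 9 + 25 + 25 + 4 + 1 + 49
= 179

179


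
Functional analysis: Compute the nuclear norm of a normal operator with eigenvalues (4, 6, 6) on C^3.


For a normal operator, singular values equal |eigenvalues|.
Trace norm = sum |lambda_i| = 4 + 6 + 6
= 16

16


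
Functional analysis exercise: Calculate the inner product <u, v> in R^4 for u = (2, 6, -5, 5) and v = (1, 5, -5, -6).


Computing the standard inner product <u, v> = sum u_i * v_i
= 2*1 + 6*5 + -5*-5 + 5*-6
= 2 + 30 + 25 + -30
= 27

27


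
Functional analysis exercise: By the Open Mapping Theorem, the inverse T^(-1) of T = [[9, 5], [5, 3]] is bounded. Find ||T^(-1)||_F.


det(T) = 9*3 - 5*5 = 2
T^(-1) = (1/2) * [[3, -5], [-5, 9]] = [[1.5000, -2.5000], [-2.5000, 4.5000]]
||T^(-1)||_F^2 = 1.5000^2 + (-2.5000)^2 + (-2.5000)^2 + 4.5000^2 = 35.0000
||T^(-1)||_F = sqrt(35.0000) = 5.9161

5.9161


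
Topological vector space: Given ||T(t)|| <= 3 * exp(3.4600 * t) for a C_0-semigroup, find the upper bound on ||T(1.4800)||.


||T(1.4800)|| <= 3 * exp(3.4600 * 1.4800)
= 3 * exp(5.1208)
= 3 * 167.4693
= 502.4079

502.4079


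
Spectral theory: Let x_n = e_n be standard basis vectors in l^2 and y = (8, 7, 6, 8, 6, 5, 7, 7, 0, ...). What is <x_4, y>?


x_4 = e_4 is the standard basis vector with 1 in position 4.
<x_4, y> = y_4 = 8
As n -> infinity, <x_n, y> -> 0, confirming weak convergence of (x_n) to 0.

8


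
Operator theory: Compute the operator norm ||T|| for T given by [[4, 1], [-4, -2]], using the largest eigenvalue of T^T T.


A^T A = [[32, 12], [12, 5]]
trace(A^T A) = 37, det(A^T A) = 16
discriminant = 37^2 - 4*16 = 1305
Largest eigenvalue of A^T A = (trace + sqrt(disc))/2 = 36.5624
||T|| = sqrt(36.5624) = 6.0467

6.0467


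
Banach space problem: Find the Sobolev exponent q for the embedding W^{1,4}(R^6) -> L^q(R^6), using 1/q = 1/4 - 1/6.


Using the Sobolev embedding formula: 1/q = 1/p - k/n
1/q = 1/4 - 1/6 = 1/12
q = 1/(1/12) = 12

12.0000


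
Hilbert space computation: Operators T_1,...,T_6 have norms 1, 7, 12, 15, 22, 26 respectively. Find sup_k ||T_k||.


By the Uniform Boundedness Principle, the supremum of norms is finite.
sup_k ||T_k|| = max(1, 7, 12, 15, 22, 26) = 26

26


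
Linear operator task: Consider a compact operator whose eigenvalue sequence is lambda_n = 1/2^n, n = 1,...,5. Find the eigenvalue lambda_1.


The eigenvalue formula gives lambda_1 = 1/2^1
= 1/2
= 0.5000

0.5000


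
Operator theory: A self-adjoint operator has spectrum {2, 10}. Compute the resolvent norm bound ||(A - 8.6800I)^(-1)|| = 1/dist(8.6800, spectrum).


dist(8.6800, {2, 10}) = min(|8.6800 - 2|, |8.6800 - 10|)
= min(6.6800, 1.3200) = 1.3200
Resolvent bound = 1/1.3200 = 0.7576

0.7576


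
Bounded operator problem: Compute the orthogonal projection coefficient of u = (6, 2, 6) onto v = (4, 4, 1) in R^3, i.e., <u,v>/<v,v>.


Computing <u,v> = 6*4 + 2*4 + 6*1 = 38
Computing <v,v> = 4^2 + 4^2 + 1^2 = 33
Projection coefficient = 38/33 = 1.1515

1.1515


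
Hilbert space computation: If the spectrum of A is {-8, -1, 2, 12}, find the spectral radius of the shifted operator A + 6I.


Spectrum of A + 6I = {-2, 5, 8, 18}
Spectral radius = max |lambda| over the shifted spectrum
= max(2, 5, 8, 18) = 18

18


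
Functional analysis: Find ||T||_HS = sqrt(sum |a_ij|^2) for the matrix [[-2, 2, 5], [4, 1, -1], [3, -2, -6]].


The Hilbert-Schmidt norm is sqrt(sum of squares of all entries).
Sum of squares = (-2)^2 + 2^2 + 5^2 + 4^2 + 1^2 + (-1)^2 + 3^2 + (-2)^2 + (-6)^2
= 4 + 4 + 25 + 16 + 1 + 1 + 9 + 4 + 36 = 100
||T||_HS = sqrt(100) = 10.0000

10.0000


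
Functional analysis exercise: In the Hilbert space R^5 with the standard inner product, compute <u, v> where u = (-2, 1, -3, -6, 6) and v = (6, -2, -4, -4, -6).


Computing the standard inner product <u, v> = sum u_i * v_i
= -2*6 + 1*-2 + -3*-4 + -6*-4 + 6*-6
= -12 + -2 + 12 + 24 + -36
= -14

-14


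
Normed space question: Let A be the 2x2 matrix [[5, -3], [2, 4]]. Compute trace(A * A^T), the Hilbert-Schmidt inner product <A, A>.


trace(A * A^T) = sum of squares of all entries
= 5^2 + (-3)^2 + 2^2 + 4^2
= 25 + 9 + 4 + 16
= 54

54


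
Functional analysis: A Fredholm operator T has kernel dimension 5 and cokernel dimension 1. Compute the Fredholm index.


The Fredholm index is defined as ind(T) = dim(ker T) - dim(coker T)
= 5 - 1
= 4

4
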